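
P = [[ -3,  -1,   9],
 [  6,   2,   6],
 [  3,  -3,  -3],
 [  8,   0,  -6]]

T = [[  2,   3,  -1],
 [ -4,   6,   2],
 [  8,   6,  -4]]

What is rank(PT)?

First compute PT:
[[ 70,  39, -35],
 [ 52,  66, -26],
 [ -6, -27,   3],
 [-32, -12,  16]]
Now row reduce the product.
R2 ← R2 − (26/35)·R1: [0, 1296/35, 0]
R3 ← R3 + (3/35)·R1: [0, -828/35, 0]
R4 ← R4 + (16/35)·R1: [0, 204/35, 0]
R3 ← R3 + (23/36)·R2: [0, 0, 0]
R4 ← R4 − (17/108)·R2: [0, 0, 0]
2 nonzero rows, so rank(PT) = 2.

2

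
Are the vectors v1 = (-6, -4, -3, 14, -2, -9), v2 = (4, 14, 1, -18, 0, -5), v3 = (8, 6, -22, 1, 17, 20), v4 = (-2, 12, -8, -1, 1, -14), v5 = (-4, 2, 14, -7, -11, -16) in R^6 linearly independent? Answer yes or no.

Form the matrix with these vectors as rows and row reduce.
R2 ← R2 + (2/3)·R1: [0, 34/3, -1, -26/3, -4/3, -11]
R3 ← R3 + (4/3)·R1: [0, 2/3, -26, 59/3, 43/3, 8]
R4 ← R4 − (1/3)·R1: [0, 40/3, -7, -17/3, 5/3, -11]
R5 ← R5 − (2/3)·R1: [0, 14/3, 16, -49/3, -29/3, -10]
R3 ← R3 − (1/17)·R2: [0, 0, -441/17, 343/17, 245/17, 147/17]
R4 ← R4 − (20/17)·R2: [0, 0, -99/17, 77/17, 55/17, 33/17]
R5 ← R5 − (7/17)·R2: [0, 0, 279/17, -217/17, -155/17, -93/17]
R4 ← R4 − (11/49)·R3: [0, 0, 0, 0, 0, 0]
R5 ← R5 + (31/49)·R3: [0, 0, 0, 0, 0, 0]
3 nonzero rows, so the 5 vectors span a space of dimension 3.
Since 3 < 5, the vectors are linearly dependent.

no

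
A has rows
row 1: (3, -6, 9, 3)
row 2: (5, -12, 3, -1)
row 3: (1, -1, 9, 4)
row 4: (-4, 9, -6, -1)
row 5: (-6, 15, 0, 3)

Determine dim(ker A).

2

Row reduce to echelon form.
R2 ← R2 − (5/3)·R1: [0, -2, -12, -6]
R3 ← R3 − (1/3)·R1: [0, 1, 6, 3]
R4 ← R4 + (4/3)·R1: [0, 1, 6, 3]
R5 ← R5 + (2)·R1: [0, 3, 18, 9]
R3 ← R3 + (1/2)·R2: [0, 0, 0, 0]
R4 ← R4 + (1/2)·R2: [0, 0, 0, 0]
R5 ← R5 + (3/2)·R2: [0, 0, 0, 0]
2 nonzero rows, so rank(A) = 2.
A has 4 columns; by rank–nullity, nullity = 4 − 2 = 2.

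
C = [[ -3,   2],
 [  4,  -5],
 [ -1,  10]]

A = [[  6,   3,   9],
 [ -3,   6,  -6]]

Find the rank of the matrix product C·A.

2

First compute CA:
[[-24,   3, -39],
 [ 39, -18,  66],
 [-36,  57, -69]]
Now row reduce the product.
R2 ← R2 + (13/8)·R1: [0, -105/8, 21/8]
R3 ← R3 − (3/2)·R1: [0, 105/2, -21/2]
R3 ← R3 + (4)·R2: [0, 0, 0]
2 nonzero rows, so rank(CA) = 2.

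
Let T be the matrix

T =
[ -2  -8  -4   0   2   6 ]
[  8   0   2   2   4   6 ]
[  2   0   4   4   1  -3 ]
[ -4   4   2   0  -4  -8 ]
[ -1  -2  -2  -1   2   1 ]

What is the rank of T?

Row reduce to echelon form.
R2 ← R2 + (4)·R1: [0, -32, -14, 2, 12, 30]
R3 ← R3 + R1: [0, -8, 0, 4, 3, 3]
R4 ← R4 − (2)·R1: [0, 20, 10, 0, -8, -20]
R5 ← R5 − (1/2)·R1: [0, 2, 0, -1, 1, -2]
R3 ← R3 − (1/4)·R2: [0, 0, 7/2, 7/2, 0, -9/2]
R4 ← R4 + (5/8)·R2: [0, 0, 5/4, 5/4, -1/2, -5/4]
R5 ← R5 + (1/16)·R2: [0, 0, -7/8, -7/8, 7/4, -1/8]
R4 ← R4 − (5/14)·R3: [0, 0, 0, 0, -1/2, 5/14]
R5 ← R5 + (1/4)·R3: [0, 0, 0, 0, 7/4, -5/4]
R5 ← R5 + (7/2)·R4: [0, 0, 0, 0, 0, 0]
Echelon form has 4 nonzero rows, so rank(T) = 4.

4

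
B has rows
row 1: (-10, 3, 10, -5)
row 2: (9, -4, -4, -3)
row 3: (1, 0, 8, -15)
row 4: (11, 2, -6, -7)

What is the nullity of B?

Row reduce to echelon form.
R2 ← R2 + (9/10)·R1: [0, -13/10, 5, -15/2]
R3 ← R3 + (1/10)·R1: [0, 3/10, 9, -31/2]
R4 ← R4 + (11/10)·R1: [0, 53/10, 5, -25/2]
R3 ← R3 + (3/13)·R2: [0, 0, 132/13, -224/13]
R4 ← R4 + (53/13)·R2: [0, 0, 330/13, -560/13]
R4 ← R4 − (5/2)·R3: [0, 0, 0, 0]
3 nonzero rows, so rank(B) = 3.
B has 4 columns; by rank–nullity, nullity = 4 − 3 = 1.

1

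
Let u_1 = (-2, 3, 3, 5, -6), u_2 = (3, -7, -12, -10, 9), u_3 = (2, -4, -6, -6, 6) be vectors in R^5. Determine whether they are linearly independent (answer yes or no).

Form the matrix with these vectors as rows and row reduce.
R2 ← R2 + (3/2)·R1: [0, -5/2, -15/2, -5/2, 0]
R3 ← R3 + R1: [0, -1, -3, -1, 0]
R3 ← R3 − (2/5)·R2: [0, 0, 0, 0, 0]
2 nonzero rows, so the 3 vectors span a space of dimension 2.
Since 2 < 3, the vectors are linearly dependent.

no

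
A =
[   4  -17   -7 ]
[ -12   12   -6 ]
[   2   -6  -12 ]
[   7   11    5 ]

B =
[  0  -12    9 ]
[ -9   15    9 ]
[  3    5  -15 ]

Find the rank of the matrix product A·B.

3

First compute AB:
[[132, -338, -12],
 [-126, 294,  90],
 [ 18, -174, 144],
 [-84, 106,  87]]
Now row reduce the product.
R2 ← R2 + (21/22)·R1: [0, -315/11, 864/11]
R3 ← R3 − (3/22)·R1: [0, -1407/11, 1602/11]
R4 ← R4 + (7/11)·R1: [0, -1200/11, 873/11]
R3 ← R3 − (67/15)·R2: [0, 0, -1026/5]
R4 ← R4 − (80/21)·R2: [0, 0, -1539/7]
R4 ← R4 − (15/14)·R3: [0, 0, 0]
3 nonzero rows, so rank(AB) = 3.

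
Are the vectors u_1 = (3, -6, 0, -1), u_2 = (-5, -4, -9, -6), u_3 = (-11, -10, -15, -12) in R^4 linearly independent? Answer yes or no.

Form the matrix with these vectors as rows and row reduce.
R2 ← R2 + (5/3)·R1: [0, -14, -9, -23/3]
R3 ← R3 + (11/3)·R1: [0, -32, -15, -47/3]
R3 ← R3 − (16/7)·R2: [0, 0, 39/7, 13/7]
3 nonzero rows, so the 3 vectors span a space of dimension 3.
Since 3 = 3, the vectors are linearly independent.

yes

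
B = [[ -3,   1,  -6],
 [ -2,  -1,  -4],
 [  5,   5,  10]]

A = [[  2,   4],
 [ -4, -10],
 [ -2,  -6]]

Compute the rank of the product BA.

2

First compute BA:
[[  2,  14],
 [  8,  26],
 [-30, -90]]
Now row reduce the product.
R2 ← R2 − (4)·R1: [0, -30]
R3 ← R3 + (15)·R1: [0, 120]
R3 ← R3 + (4)·R2: [0, 0]
2 nonzero rows, so rank(BA) = 2.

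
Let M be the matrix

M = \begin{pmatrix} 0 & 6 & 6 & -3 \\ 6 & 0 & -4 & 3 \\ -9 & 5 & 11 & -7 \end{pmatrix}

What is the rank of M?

Row reduce to echelon form.
Swap R1 ↔ R2
R3 ← R3 + (3/2)·R1: [0, 5, 5, -5/2]
R3 ← R3 − (5/6)·R2: [0, 0, 0, 0]
Echelon form has 2 nonzero rows, so rank(M) = 2.

2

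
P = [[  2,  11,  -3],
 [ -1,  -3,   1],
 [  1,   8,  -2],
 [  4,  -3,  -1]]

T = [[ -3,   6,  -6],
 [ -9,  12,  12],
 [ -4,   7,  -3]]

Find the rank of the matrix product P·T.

First compute PT:
[[-93, 123, 129],
 [ 26, -35, -33],
 [-67,  88,  96],
 [ 19, -19, -57]]
Now row reduce the product.
R2 ← R2 + (26/93)·R1: [0, -19/31, 95/31]
R3 ← R3 − (67/93)·R1: [0, -19/31, 95/31]
R4 ← R4 + (19/93)·R1: [0, 190/31, -950/31]
R3 ← R3 − R2: [0, 0, 0]
R4 ← R4 + (10)·R2: [0, 0, 0]
2 nonzero rows, so rank(PT) = 2.

2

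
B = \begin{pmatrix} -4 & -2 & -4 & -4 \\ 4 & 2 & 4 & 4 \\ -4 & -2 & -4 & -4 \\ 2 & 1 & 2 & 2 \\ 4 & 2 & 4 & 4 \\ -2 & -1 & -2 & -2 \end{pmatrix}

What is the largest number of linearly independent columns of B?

1

Row reduce to echelon form.
R2 ← R2 + R1: [0, 0, 0, 0]
R3 ← R3 − R1: [0, 0, 0, 0]
R4 ← R4 + (1/2)·R1: [0, 0, 0, 0]
R5 ← R5 + R1: [0, 0, 0, 0]
R6 ← R6 − (1/2)·R1: [0, 0, 0, 0]
Echelon form has 1 nonzero row, so rank(B) = 1.
The rank gives the maximum number of linearly independent columns: 1.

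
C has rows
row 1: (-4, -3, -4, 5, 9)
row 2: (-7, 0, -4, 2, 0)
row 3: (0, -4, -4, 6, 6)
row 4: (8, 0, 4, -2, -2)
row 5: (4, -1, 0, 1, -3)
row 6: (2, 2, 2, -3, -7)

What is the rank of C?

3

Row reduce to echelon form.
R2 ← R2 − (7/4)·R1: [0, 21/4, 3, -27/4, -63/4]
R4 ← R4 + (2)·R1: [0, -6, -4, 8, 16]
R5 ← R5 + R1: [0, -4, -4, 6, 6]
R6 ← R6 + (1/2)·R1: [0, 1/2, 0, -1/2, -5/2]
R3 ← R3 + (16/21)·R2: [0, 0, -12/7, 6/7, -6]
R4 ← R4 + (8/7)·R2: [0, 0, -4/7, 2/7, -2]
R5 ← R5 + (16/21)·R2: [0, 0, -12/7, 6/7, -6]
R6 ← R6 − (2/21)·R2: [0, 0, -2/7, 1/7, -1]
R4 ← R4 − (1/3)·R3: [0, 0, 0, 0, 0]
R5 ← R5 − R3: [0, 0, 0, 0, 0]
R6 ← R6 − (1/6)·R3: [0, 0, 0, 0, 0]
Echelon form has 3 nonzero rows, so rank(C) = 3.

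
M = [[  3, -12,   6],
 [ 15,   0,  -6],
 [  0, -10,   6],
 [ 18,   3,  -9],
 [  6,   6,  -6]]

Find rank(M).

Row reduce to echelon form.
R2 ← R2 − (5)·R1: [0, 60, -36]
R4 ← R4 − (6)·R1: [0, 75, -45]
R5 ← R5 − (2)·R1: [0, 30, -18]
R3 ← R3 + (1/6)·R2: [0, 0, 0]
R4 ← R4 − (5/4)·R2: [0, 0, 0]
R5 ← R5 − (1/2)·R2: [0, 0, 0]
Echelon form has 2 nonzero rows, so rank(M) = 2.

2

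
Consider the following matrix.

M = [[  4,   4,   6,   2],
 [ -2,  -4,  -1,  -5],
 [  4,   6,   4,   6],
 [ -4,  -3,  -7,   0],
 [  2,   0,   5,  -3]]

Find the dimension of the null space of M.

Row reduce to echelon form.
R2 ← R2 + (1/2)·R1: [0, -2, 2, -4]
R3 ← R3 − R1: [0, 2, -2, 4]
R4 ← R4 + R1: [0, 1, -1, 2]
R5 ← R5 − (1/2)·R1: [0, -2, 2, -4]
R3 ← R3 + R2: [0, 0, 0, 0]
R4 ← R4 + (1/2)·R2: [0, 0, 0, 0]
R5 ← R5 − R2: [0, 0, 0, 0]
2 nonzero rows, so rank(M) = 2.
M has 4 columns; by rank–nullity, nullity = 4 − 2 = 2.

2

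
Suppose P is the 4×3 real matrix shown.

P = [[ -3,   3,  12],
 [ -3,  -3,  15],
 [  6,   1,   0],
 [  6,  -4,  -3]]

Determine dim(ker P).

0

Row reduce to echelon form.
R2 ← R2 − R1: [0, -6, 3]
R3 ← R3 + (2)·R1: [0, 7, 24]
R4 ← R4 + (2)·R1: [0, 2, 21]
R3 ← R3 + (7/6)·R2: [0, 0, 55/2]
R4 ← R4 + (1/3)·R2: [0, 0, 22]
R4 ← R4 − (4/5)·R3: [0, 0, 0]
3 nonzero rows, so rank(P) = 3.
P has 3 columns; by rank–nullity, nullity = 3 − 3 = 0.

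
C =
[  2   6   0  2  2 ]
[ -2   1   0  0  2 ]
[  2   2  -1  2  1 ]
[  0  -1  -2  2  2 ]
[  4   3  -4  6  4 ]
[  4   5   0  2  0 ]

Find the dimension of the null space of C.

Row reduce to echelon form.
R2 ← R2 + R1: [0, 7, 0, 2, 4]
R3 ← R3 − R1: [0, -4, -1, 0, -1]
R5 ← R5 − (2)·R1: [0, -9, -4, 2, 0]
R6 ← R6 − (2)·R1: [0, -7, 0, -2, -4]
R3 ← R3 + (4/7)·R2: [0, 0, -1, 8/7, 9/7]
R4 ← R4 + (1/7)·R2: [0, 0, -2, 16/7, 18/7]
R5 ← R5 + (9/7)·R2: [0, 0, -4, 32/7, 36/7]
R6 ← R6 + R2: [0, 0, 0, 0, 0]
R4 ← R4 − (2)·R3: [0, 0, 0, 0, 0]
R5 ← R5 − (4)·R3: [0, 0, 0, 0, 0]
3 nonzero rows, so rank(C) = 3.
C has 5 columns; by rank–nullity, nullity = 5 − 3 = 2.

2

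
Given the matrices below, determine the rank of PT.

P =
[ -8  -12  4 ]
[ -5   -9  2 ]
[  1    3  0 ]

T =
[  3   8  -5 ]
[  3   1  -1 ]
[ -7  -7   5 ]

2

First compute PT:
[[-88, -104,  72],
 [-56, -63,  44],
 [ 12,  11,  -8]]
Now row reduce the product.
R2 ← R2 − (7/11)·R1: [0, 35/11, -20/11]
R3 ← R3 + (3/22)·R1: [0, -35/11, 20/11]
R3 ← R3 + R2: [0, 0, 0]
2 nonzero rows, so rank(PT) = 2.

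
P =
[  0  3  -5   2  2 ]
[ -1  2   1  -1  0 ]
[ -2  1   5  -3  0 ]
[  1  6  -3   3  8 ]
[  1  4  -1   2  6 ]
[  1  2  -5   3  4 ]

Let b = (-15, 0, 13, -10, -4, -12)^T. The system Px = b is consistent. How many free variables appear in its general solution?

Row reduce the augmented matrix [P | b].
Swap R1 ↔ R2
R3 ← R3 − (2)·R1: [0, -3, 3, -1, 0, 13]
R4 ← R4 + R1: [0, 8, -2, 2, 8, -10]
R5 ← R5 + R1: [0, 6, 0, 1, 6, -4]
R6 ← R6 + R1: [0, 4, -4, 2, 4, -12]
R3 ← R3 + R2: [0, 0, -2, 1, 2, -2]
R4 ← R4 − (8/3)·R2: [0, 0, 34/3, -10/3, 8/3, 30]
R5 ← R5 − (2)·R2: [0, 0, 10, -3, 2, 26]
R6 ← R6 − (4/3)·R2: [0, 0, 8/3, -2/3, 4/3, 8]
R4 ← R4 + (17/3)·R3: [0, 0, 0, 7/3, 14, 56/3]
R5 ← R5 + (5)·R3: [0, 0, 0, 2, 12, 16]
R6 ← R6 + (4/3)·R3: [0, 0, 0, 2/3, 4, 16/3]
R5 ← R5 − (6/7)·R4: [0, 0, 0, 0, 0, 0]
R6 ← R6 − (2/7)·R4: [0, 0, 0, 0, 0, 0]
The echelon form has 4 nonzero rows, and every pivot lies in the first 5 columns, so rank(P) = rank([P|b]) = 4.
The system is consistent.
Free variables = (unknowns) − (rank) = 5 − 4 = 1.

1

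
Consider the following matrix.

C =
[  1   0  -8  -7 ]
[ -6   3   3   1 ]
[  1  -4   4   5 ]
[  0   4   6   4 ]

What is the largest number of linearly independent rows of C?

3

Row reduce to echelon form.
R2 ← R2 + (6)·R1: [0, 3, -45, -41]
R3 ← R3 − R1: [0, -4, 12, 12]
R3 ← R3 + (4/3)·R2: [0, 0, -48, -128/3]
R4 ← R4 − (4/3)·R2: [0, 0, 66, 176/3]
R4 ← R4 + (11/8)·R3: [0, 0, 0, 0]
Echelon form has 3 nonzero rows, so rank(C) = 3.
The rank gives the maximum number of linearly independent rows: 3.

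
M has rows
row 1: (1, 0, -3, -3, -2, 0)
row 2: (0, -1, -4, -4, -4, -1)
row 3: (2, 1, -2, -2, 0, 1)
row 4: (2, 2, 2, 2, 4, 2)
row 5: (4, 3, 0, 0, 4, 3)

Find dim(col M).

Row reduce to echelon form.
R3 ← R3 − (2)·R1: [0, 1, 4, 4, 4, 1]
R4 ← R4 − (2)·R1: [0, 2, 8, 8, 8, 2]
R5 ← R5 − (4)·R1: [0, 3, 12, 12, 12, 3]
R3 ← R3 + R2: [0, 0, 0, 0, 0, 0]
R4 ← R4 + (2)·R2: [0, 0, 0, 0, 0, 0]
R5 ← R5 + (3)·R2: [0, 0, 0, 0, 0, 0]
Echelon form has 2 nonzero rows, so rank(M) = 2.
The column space has dimension equal to the rank: 2.

2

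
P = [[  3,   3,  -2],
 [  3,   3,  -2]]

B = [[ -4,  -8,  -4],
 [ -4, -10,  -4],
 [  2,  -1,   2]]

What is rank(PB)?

First compute PB:
[[-28, -52, -28],
 [-28, -52, -28]]
Now row reduce the product.
R2 ← R2 − R1: [0, 0, 0]
1 nonzero row, so rank(PB) = 1.

1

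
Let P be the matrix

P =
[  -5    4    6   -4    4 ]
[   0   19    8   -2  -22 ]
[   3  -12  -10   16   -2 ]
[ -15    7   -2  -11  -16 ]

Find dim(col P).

Row reduce to echelon form.
R3 ← R3 + (3/5)·R1: [0, -48/5, -32/5, 68/5, 2/5]
R4 ← R4 − (3)·R1: [0, -5, -20, 1, -28]
R3 ← R3 + (48/95)·R2: [0, 0, -224/95, 1196/95, -1018/95]
R4 ← R4 + (5/19)·R2: [0, 0, -340/19, 9/19, -642/19]
R4 ← R4 − (425/56)·R3: [0, 0, 0, -1331/14, 1331/28]
Echelon form has 4 nonzero rows, so rank(P) = 4.
The column space has dimension equal to the rank: 4.

4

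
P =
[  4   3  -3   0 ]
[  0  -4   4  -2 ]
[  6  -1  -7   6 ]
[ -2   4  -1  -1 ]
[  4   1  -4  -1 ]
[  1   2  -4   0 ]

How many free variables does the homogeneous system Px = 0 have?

0

Row reduce to echelon form.
R3 ← R3 − (3/2)·R1: [0, -11/2, -5/2, 6]
R4 ← R4 + (1/2)·R1: [0, 11/2, -5/2, -1]
R5 ← R5 − R1: [0, -2, -1, -1]
R6 ← R6 − (1/4)·R1: [0, 5/4, -13/4, 0]
R3 ← R3 − (11/8)·R2: [0, 0, -8, 35/4]
R4 ← R4 + (11/8)·R2: [0, 0, 3, -15/4]
R5 ← R5 − (1/2)·R2: [0, 0, -3, 0]
R6 ← R6 + (5/16)·R2: [0, 0, -2, -5/8]
R4 ← R4 + (3/8)·R3: [0, 0, 0, -15/32]
R5 ← R5 − (3/8)·R3: [0, 0, 0, -105/32]
R6 ← R6 − (1/4)·R3: [0, 0, 0, -45/16]
R5 ← R5 − (7)·R4: [0, 0, 0, 0]
R6 ← R6 − (6)·R4: [0, 0, 0, 0]
4 nonzero rows, so rank(P) = 4.
P has 4 columns; by rank–nullity, nullity = 4 − 4 = 0.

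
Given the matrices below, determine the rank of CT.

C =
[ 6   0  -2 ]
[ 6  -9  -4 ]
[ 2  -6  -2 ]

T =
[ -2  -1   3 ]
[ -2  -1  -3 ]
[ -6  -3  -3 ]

First compute CT:
[[  0,   0,  24],
 [ 30,  15,  57],
 [ 20,  10,  30]]
Now row reduce the product.
Swap R1 ↔ R2
R3 ← R3 − (2/3)·R1: [0, 0, -8]
R3 ← R3 + (1/3)·R2: [0, 0, 0]
2 nonzero rows, so rank(CT) = 2.

2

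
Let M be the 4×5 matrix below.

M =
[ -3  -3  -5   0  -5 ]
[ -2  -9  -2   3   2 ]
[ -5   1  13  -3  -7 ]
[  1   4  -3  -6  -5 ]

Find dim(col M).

4

Row reduce to echelon form.
R2 ← R2 − (2/3)·R1: [0, -7, 4/3, 3, 16/3]
R3 ← R3 − (5/3)·R1: [0, 6, 64/3, -3, 4/3]
R4 ← R4 + (1/3)·R1: [0, 3, -14/3, -6, -20/3]
R3 ← R3 + (6/7)·R2: [0, 0, 472/21, -3/7, 124/21]
R4 ← R4 + (3/7)·R2: [0, 0, -86/21, -33/7, -92/21]
R4 ← R4 + (43/236)·R3: [0, 0, 0, -1131/236, -195/59]
Echelon form has 4 nonzero rows, so rank(M) = 4.
The column space has dimension equal to the rank: 4.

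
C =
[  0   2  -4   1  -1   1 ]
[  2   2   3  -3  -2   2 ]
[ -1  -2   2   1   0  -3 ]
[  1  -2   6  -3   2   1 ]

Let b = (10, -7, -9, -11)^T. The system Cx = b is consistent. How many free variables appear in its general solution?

Row reduce the augmented matrix [C | b].
Swap R1 ↔ R2
R3 ← R3 + (1/2)·R1: [0, -1, 7/2, -1/2, -1, -2, -25/2]
R4 ← R4 − (1/2)·R1: [0, -3, 9/2, -3/2, 3, 0, -15/2]
R3 ← R3 + (1/2)·R2: [0, 0, 3/2, 0, -3/2, -3/2, -15/2]
R4 ← R4 + (3/2)·R2: [0, 0, -3/2, 0, 3/2, 3/2, 15/2]
R4 ← R4 + R3: [0, 0, 0, 0, 0, 0, 0]
The echelon form has 3 nonzero rows, and every pivot lies in the first 6 columns, so rank(C) = rank([C|b]) = 3.
The system is consistent.
Free variables = (unknowns) − (rank) = 6 − 3 = 3.

3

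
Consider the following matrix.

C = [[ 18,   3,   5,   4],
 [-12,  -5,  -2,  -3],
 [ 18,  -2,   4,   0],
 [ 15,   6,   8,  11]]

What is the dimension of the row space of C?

Row reduce to echelon form.
R2 ← R2 + (2/3)·R1: [0, -3, 4/3, -1/3]
R3 ← R3 − R1: [0, -5, -1, -4]
R4 ← R4 − (5/6)·R1: [0, 7/2, 23/6, 23/3]
R3 ← R3 − (5/3)·R2: [0, 0, -29/9, -31/9]
R4 ← R4 + (7/6)·R2: [0, 0, 97/18, 131/18]
R4 ← R4 + (97/58)·R3: [0, 0, 0, 44/29]
Echelon form has 4 nonzero rows, so rank(C) = 4.
The row space has dimension equal to the rank: 4.

4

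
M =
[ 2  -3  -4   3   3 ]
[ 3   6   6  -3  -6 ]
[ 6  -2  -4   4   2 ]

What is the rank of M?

Row reduce to echelon form.
R2 ← R2 − (3/2)·R1: [0, 21/2, 12, -15/2, -21/2]
R3 ← R3 − (3)·R1: [0, 7, 8, -5, -7]
R3 ← R3 − (2/3)·R2: [0, 0, 0, 0, 0]
Echelon form has 2 nonzero rows, so rank(M) = 2.

2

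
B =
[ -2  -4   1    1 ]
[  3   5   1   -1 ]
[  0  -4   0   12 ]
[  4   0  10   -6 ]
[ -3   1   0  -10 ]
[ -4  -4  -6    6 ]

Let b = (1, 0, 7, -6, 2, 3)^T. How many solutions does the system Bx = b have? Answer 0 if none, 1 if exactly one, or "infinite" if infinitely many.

0

Row reduce the augmented matrix [B | b].
R2 ← R2 + (3/2)·R1: [0, -1, 5/2, 1/2, 3/2]
R4 ← R4 + (2)·R1: [0, -8, 12, -4, -4]
R5 ← R5 − (3/2)·R1: [0, 7, -3/2, -23/2, 1/2]
R6 ← R6 − (2)·R1: [0, 4, -8, 4, 1]
R3 ← R3 − (4)·R2: [0, 0, -10, 10, 1]
R4 ← R4 − (8)·R2: [0, 0, -8, -8, -16]
R5 ← R5 + (7)·R2: [0, 0, 16, -8, 11]
R6 ← R6 + (4)·R2: [0, 0, 2, 6, 7]
R4 ← R4 − (4/5)·R3: [0, 0, 0, -16, -84/5]
R5 ← R5 + (8/5)·R3: [0, 0, 0, 8, 63/5]
R6 ← R6 + (1/5)·R3: [0, 0, 0, 8, 36/5]
R5 ← R5 + (1/2)·R4: [0, 0, 0, 0, 21/5]
R6 ← R6 + (1/2)·R4: [0, 0, 0, 0, -6/5]
R6 ← R6 + (2/7)·R5: [0, 0, 0, 0, 0]
The echelon form has 5 nonzero rows; the last pivot sits in the augmented column, so rank(B) = 4 but rank([B|b]) = 5.
Since the ranks differ, the system is inconsistent.
It has no solutions.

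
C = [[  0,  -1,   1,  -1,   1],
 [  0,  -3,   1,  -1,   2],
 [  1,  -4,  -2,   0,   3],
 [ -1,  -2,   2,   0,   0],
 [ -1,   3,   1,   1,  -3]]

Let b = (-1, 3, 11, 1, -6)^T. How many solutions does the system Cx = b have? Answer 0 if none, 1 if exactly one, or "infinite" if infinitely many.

infinite

Row reduce the augmented matrix [C | b].
Swap R1 ↔ R3
R4 ← R4 + R1: [0, -6, 0, 0, 3, 12]
R5 ← R5 + R1: [0, -1, -1, 1, 0, 5]
R3 ← R3 − (1/3)·R2: [0, 0, 2/3, -2/3, 1/3, -2]
R4 ← R4 − (2)·R2: [0, 0, -2, 2, -1, 6]
R5 ← R5 − (1/3)·R2: [0, 0, -4/3, 4/3, -2/3, 4]
R4 ← R4 + (3)·R3: [0, 0, 0, 0, 0, 0]
R5 ← R5 + (2)·R3: [0, 0, 0, 0, 0, 0]
The echelon form has 3 nonzero rows, and every pivot lies in the first 5 columns, so rank(C) = rank([C|b]) = 3.
The system is consistent.
rank = 3 < 5 unknowns, so there are infinitely many solutions.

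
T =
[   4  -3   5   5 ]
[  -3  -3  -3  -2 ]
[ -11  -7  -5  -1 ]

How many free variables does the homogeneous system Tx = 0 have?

1

Row reduce to echelon form.
R2 ← R2 + (3/4)·R1: [0, -21/4, 3/4, 7/4]
R3 ← R3 + (11/4)·R1: [0, -61/4, 35/4, 51/4]
R3 ← R3 − (61/21)·R2: [0, 0, 46/7, 23/3]
3 nonzero rows, so rank(T) = 3.
T has 4 columns; by rank–nullity, nullity = 4 − 3 = 1.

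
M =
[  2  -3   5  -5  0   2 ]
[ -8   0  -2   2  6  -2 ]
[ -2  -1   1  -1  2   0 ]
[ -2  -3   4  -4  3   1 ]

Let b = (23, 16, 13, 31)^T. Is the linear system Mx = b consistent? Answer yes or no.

Row reduce the augmented matrix [M | b].
R2 ← R2 + (4)·R1: [0, -12, 18, -18, 6, 6, 108]
R3 ← R3 + R1: [0, -4, 6, -6, 2, 2, 36]
R4 ← R4 + R1: [0, -6, 9, -9, 3, 3, 54]
R3 ← R3 − (1/3)·R2: [0, 0, 0, 0, 0, 0, 0]
R4 ← R4 − (1/2)·R2: [0, 0, 0, 0, 0, 0, 0]
The echelon form has 2 nonzero rows, and every pivot lies in the first 6 columns, so rank(M) = rank([M|b]) = 2.
The system is consistent.

yes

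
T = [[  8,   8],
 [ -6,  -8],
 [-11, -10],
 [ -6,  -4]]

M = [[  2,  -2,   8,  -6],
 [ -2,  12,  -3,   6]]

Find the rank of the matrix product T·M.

First compute TM:
[[  0,  80,  40,   0],
 [  4, -84, -24, -12],
 [ -2, -98, -58,   6],
 [ -4, -36, -36,  12]]
Now row reduce the product.
Swap R1 ↔ R2
R3 ← R3 + (1/2)·R1: [0, -140, -70, 0]
R4 ← R4 + R1: [0, -120, -60, 0]
R3 ← R3 + (7/4)·R2: [0, 0, 0, 0]
R4 ← R4 + (3/2)·R2: [0, 0, 0, 0]
2 nonzero rows, so rank(TM) = 2.

2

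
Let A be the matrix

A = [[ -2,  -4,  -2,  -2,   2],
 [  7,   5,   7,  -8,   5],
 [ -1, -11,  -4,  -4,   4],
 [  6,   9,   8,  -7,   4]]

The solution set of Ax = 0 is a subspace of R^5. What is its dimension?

Row reduce to echelon form.
R2 ← R2 + (7/2)·R1: [0, -9, 0, -15, 12]
R3 ← R3 − (1/2)·R1: [0, -9, -3, -3, 3]
R4 ← R4 + (3)·R1: [0, -3, 2, -13, 10]
R3 ← R3 − R2: [0, 0, -3, 12, -9]
R4 ← R4 − (1/3)·R2: [0, 0, 2, -8, 6]
R4 ← R4 + (2/3)·R3: [0, 0, 0, 0, 0]
3 nonzero rows, so rank(A) = 3.
A has 5 columns; by rank–nullity, nullity = 5 − 3 = 2.

2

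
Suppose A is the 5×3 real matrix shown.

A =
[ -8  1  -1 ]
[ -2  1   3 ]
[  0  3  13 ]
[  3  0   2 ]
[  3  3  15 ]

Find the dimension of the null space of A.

1

Row reduce to echelon form.
R2 ← R2 − (1/4)·R1: [0, 3/4, 13/4]
R4 ← R4 + (3/8)·R1: [0, 3/8, 13/8]
R5 ← R5 + (3/8)·R1: [0, 27/8, 117/8]
R3 ← R3 − (4)·R2: [0, 0, 0]
R4 ← R4 − (1/2)·R2: [0, 0, 0]
R5 ← R5 − (9/2)·R2: [0, 0, 0]
2 nonzero rows, so rank(A) = 2.
A has 3 columns; by rank–nullity, nullity = 3 − 2 = 1.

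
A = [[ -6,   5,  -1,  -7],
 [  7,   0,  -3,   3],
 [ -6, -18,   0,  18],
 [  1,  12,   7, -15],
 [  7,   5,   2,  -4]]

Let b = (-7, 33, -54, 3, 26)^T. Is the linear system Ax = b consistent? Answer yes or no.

Row reduce the augmented matrix [A | b].
R2 ← R2 + (7/6)·R1: [0, 35/6, -25/6, -31/6, 149/6]
R3 ← R3 − R1: [0, -23, 1, 25, -47]
R4 ← R4 + (1/6)·R1: [0, 77/6, 41/6, -97/6, 11/6]
R5 ← R5 + (7/6)·R1: [0, 65/6, 5/6, -73/6, 107/6]
R3 ← R3 + (138/35)·R2: [0, 0, -108/7, 162/35, 1782/35]
R4 ← R4 − (11/5)·R2: [0, 0, 16, -24/5, -264/5]
R5 ← R5 − (13/7)·R2: [0, 0, 60/7, -18/7, -198/7]
R4 ← R4 + (28/27)·R3: [0, 0, 0, 0, 0]
R5 ← R5 + (5/9)·R3: [0, 0, 0, 0, 0]
The echelon form has 3 nonzero rows, and every pivot lies in the first 4 columns, so rank(A) = rank([A|b]) = 3.
The system is consistent.

yes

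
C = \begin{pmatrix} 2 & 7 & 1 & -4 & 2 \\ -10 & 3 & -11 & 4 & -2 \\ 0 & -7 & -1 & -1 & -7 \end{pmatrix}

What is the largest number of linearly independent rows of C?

Row reduce to echelon form.
R2 ← R2 + (5)·R1: [0, 38, -6, -16, 8]
R3 ← R3 + (7/38)·R2: [0, 0, -40/19, -75/19, -105/19]
Echelon form has 3 nonzero rows, so rank(C) = 3.
The rank gives the maximum number of linearly independent rows: 3.

3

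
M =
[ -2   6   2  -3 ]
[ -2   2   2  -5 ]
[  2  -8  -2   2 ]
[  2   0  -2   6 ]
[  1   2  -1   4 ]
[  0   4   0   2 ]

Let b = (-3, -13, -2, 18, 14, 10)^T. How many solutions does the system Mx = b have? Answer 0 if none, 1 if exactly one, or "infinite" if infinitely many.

Row reduce the augmented matrix [M | b].
R2 ← R2 − R1: [0, -4, 0, -2, -10]
R3 ← R3 + R1: [0, -2, 0, -1, -5]
R4 ← R4 + R1: [0, 6, 0, 3, 15]
R5 ← R5 + (1/2)·R1: [0, 5, 0, 5/2, 25/2]
R3 ← R3 − (1/2)·R2: [0, 0, 0, 0, 0]
R4 ← R4 + (3/2)·R2: [0, 0, 0, 0, 0]
R5 ← R5 + (5/4)·R2: [0, 0, 0, 0, 0]
R6 ← R6 + R2: [0, 0, 0, 0, 0]
The echelon form has 2 nonzero rows, and every pivot lies in the first 4 columns, so rank(M) = rank([M|b]) = 2.
The system is consistent.
rank = 2 < 4 unknowns, so there are infinitely many solutions.

infinite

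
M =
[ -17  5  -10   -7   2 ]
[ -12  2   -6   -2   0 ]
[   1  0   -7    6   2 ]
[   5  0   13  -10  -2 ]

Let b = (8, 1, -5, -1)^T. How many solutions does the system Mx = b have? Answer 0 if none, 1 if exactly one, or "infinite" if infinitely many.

Row reduce the augmented matrix [M | b].
R2 ← R2 − (12/17)·R1: [0, -26/17, 18/17, 50/17, -24/17, -79/17]
R3 ← R3 + (1/17)·R1: [0, 5/17, -129/17, 95/17, 36/17, -77/17]
R4 ← R4 + (5/17)·R1: [0, 25/17, 171/17, -205/17, -24/17, 23/17]
R3 ← R3 + (5/26)·R2: [0, 0, -96/13, 80/13, 24/13, -141/26]
R4 ← R4 + (25/26)·R2: [0, 0, 144/13, -120/13, -36/13, -81/26]
R4 ← R4 + (3/2)·R3: [0, 0, 0, 0, 0, -45/4]
The echelon form has 4 nonzero rows; the last pivot sits in the augmented column, so rank(M) = 3 but rank([M|b]) = 4.
Since the ranks differ, the system is inconsistent.
It has no solutions.

0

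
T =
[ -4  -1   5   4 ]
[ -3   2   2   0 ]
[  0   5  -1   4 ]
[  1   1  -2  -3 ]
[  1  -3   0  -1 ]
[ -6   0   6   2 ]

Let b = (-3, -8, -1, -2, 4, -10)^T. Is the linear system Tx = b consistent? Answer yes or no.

yes

Row reduce the augmented matrix [T | b].
R2 ← R2 − (3/4)·R1: [0, 11/4, -7/4, -3, -23/4]
R4 ← R4 + (1/4)·R1: [0, 3/4, -3/4, -2, -11/4]
R5 ← R5 + (1/4)·R1: [0, -13/4, 5/4, 0, 13/4]
R6 ← R6 − (3/2)·R1: [0, 3/2, -3/2, -4, -11/2]
R3 ← R3 − (20/11)·R2: [0, 0, 24/11, 104/11, 104/11]
R4 ← R4 − (3/11)·R2: [0, 0, -3/11, -13/11, -13/11]
R5 ← R5 + (13/11)·R2: [0, 0, -9/11, -39/11, -39/11]
R6 ← R6 − (6/11)·R2: [0, 0, -6/11, -26/11, -26/11]
R4 ← R4 + (1/8)·R3: [0, 0, 0, 0, 0]
R5 ← R5 + (3/8)·R3: [0, 0, 0, 0, 0]
R6 ← R6 + (1/4)·R3: [0, 0, 0, 0, 0]
The echelon form has 3 nonzero rows, and every pivot lies in the first 4 columns, so rank(T) = rank([T|b]) = 3.
The system is consistent.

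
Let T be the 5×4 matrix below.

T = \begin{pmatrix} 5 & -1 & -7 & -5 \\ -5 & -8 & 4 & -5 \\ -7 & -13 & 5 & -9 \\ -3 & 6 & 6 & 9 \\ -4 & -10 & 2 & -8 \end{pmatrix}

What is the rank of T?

2

Row reduce to echelon form.
R2 ← R2 + R1: [0, -9, -3, -10]
R3 ← R3 + (7/5)·R1: [0, -72/5, -24/5, -16]
R4 ← R4 + (3/5)·R1: [0, 27/5, 9/5, 6]
R5 ← R5 + (4/5)·R1: [0, -54/5, -18/5, -12]
R3 ← R3 − (8/5)·R2: [0, 0, 0, 0]
R4 ← R4 + (3/5)·R2: [0, 0, 0, 0]
R5 ← R5 − (6/5)·R2: [0, 0, 0, 0]
Echelon form has 2 nonzero rows, so rank(T) = 2.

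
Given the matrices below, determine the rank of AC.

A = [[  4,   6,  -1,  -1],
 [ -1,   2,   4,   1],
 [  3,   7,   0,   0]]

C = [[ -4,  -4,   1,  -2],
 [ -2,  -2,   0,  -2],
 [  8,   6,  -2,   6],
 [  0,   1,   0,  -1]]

First compute AC:
[[-36, -35,   6, -25],
 [ 32,  25,  -9,  21],
 [-26, -26,   3, -20]]
Now row reduce the product.
R2 ← R2 + (8/9)·R1: [0, -55/9, -11/3, -11/9]
R3 ← R3 − (13/18)·R1: [0, -13/18, -4/3, -35/18]
R3 ← R3 − (13/110)·R2: [0, 0, -9/10, -9/5]
3 nonzero rows, so rank(AC) = 3.

3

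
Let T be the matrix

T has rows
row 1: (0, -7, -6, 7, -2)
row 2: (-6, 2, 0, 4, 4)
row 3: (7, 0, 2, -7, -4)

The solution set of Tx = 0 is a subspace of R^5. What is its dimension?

Row reduce to echelon form.
Swap R1 ↔ R2
R3 ← R3 + (7/6)·R1: [0, 7/3, 2, -7/3, 2/3]
R3 ← R3 + (1/3)·R2: [0, 0, 0, 0, 0]
2 nonzero rows, so rank(T) = 2.
T has 5 columns; by rank–nullity, nullity = 5 − 2 = 3.

3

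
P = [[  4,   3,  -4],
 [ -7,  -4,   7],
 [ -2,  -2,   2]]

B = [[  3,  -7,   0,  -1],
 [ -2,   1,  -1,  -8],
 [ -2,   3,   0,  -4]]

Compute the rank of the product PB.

First compute PB:
[[ 14, -37,  -3, -12],
 [-27,  66,   4,  11],
 [ -6,  18,   2,  10]]
Now row reduce the product.
R2 ← R2 + (27/14)·R1: [0, -75/14, -25/14, -85/7]
R3 ← R3 + (3/7)·R1: [0, 15/7, 5/7, 34/7]
R3 ← R3 + (2/5)·R2: [0, 0, 0, 0]
2 nonzero rows, so rank(PB) = 2.

2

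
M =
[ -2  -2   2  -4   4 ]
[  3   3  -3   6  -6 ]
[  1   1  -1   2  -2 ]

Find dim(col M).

Row reduce to echelon form.
R2 ← R2 + (3/2)·R1: [0, 0, 0, 0, 0]
R3 ← R3 + (1/2)·R1: [0, 0, 0, 0, 0]
Echelon form has 1 nonzero row, so rank(M) = 1.
The column space has dimension equal to the rank: 1.

1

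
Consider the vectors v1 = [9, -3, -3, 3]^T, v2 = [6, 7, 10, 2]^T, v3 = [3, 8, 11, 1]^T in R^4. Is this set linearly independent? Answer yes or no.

no

Form the matrix with these vectors as rows and row reduce.
R2 ← R2 − (2/3)·R1: [0, 9, 12, 0]
R3 ← R3 − (1/3)·R1: [0, 9, 12, 0]
R3 ← R3 − R2: [0, 0, 0, 0]
2 nonzero rows, so the 3 vectors span a space of dimension 2.
Since 2 < 3, the vectors are linearly dependent.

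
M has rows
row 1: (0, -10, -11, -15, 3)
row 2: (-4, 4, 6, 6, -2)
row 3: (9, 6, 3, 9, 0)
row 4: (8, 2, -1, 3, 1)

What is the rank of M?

2

Row reduce to echelon form.
Swap R1 ↔ R2
R3 ← R3 + (9/4)·R1: [0, 15, 33/2, 45/2, -9/2]
R4 ← R4 + (2)·R1: [0, 10, 11, 15, -3]
R3 ← R3 + (3/2)·R2: [0, 0, 0, 0, 0]
R4 ← R4 + R2: [0, 0, 0, 0, 0]
Echelon form has 2 nonzero rows, so rank(M) = 2.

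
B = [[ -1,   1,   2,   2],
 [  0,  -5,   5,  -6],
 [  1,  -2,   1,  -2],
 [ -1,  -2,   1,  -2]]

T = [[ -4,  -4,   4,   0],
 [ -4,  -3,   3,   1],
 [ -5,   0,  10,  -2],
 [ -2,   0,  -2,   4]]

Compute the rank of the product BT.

First compute BT:
[[-14,   1,  15,   5],
 [  7,  15,  47, -39],
 [  3,   2,  12, -12],
 [ 11,  10,   4, -12]]
Now row reduce the product.
R2 ← R2 + (1/2)·R1: [0, 31/2, 109/2, -73/2]
R3 ← R3 + (3/14)·R1: [0, 31/14, 213/14, -153/14]
R4 ← R4 + (11/14)·R1: [0, 151/14, 221/14, -113/14]
R3 ← R3 − (1/7)·R2: [0, 0, 52/7, -40/7]
R4 ← R4 − (151/217)·R2: [0, 0, -4804/217, 3760/217]
R4 ← R4 + (1201/403)·R3: [0, 0, 0, 120/403]
4 nonzero rows, so rank(BT) = 4.

4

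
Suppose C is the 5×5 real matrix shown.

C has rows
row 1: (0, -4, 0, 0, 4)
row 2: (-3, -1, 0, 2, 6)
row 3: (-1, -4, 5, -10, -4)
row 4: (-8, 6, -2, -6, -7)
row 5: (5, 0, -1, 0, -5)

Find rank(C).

Row reduce to echelon form.
Swap R1 ↔ R2
R3 ← R3 − (1/3)·R1: [0, -11/3, 5, -32/3, -6]
R4 ← R4 − (8/3)·R1: [0, 26/3, -2, -34/3, -23]
R5 ← R5 + (5/3)·R1: [0, -5/3, -1, 10/3, 5]
R3 ← R3 − (11/12)·R2: [0, 0, 5, -32/3, -29/3]
R4 ← R4 + (13/6)·R2: [0, 0, -2, -34/3, -43/3]
R5 ← R5 − (5/12)·R2: [0, 0, -1, 10/3, 10/3]
R4 ← R4 + (2/5)·R3: [0, 0, 0, -78/5, -91/5]
R5 ← R5 + (1/5)·R3: [0, 0, 0, 6/5, 7/5]
R5 ← R5 + (1/13)·R4: [0, 0, 0, 0, 0]
Echelon form has 4 nonzero rows, so rank(C) = 4.

4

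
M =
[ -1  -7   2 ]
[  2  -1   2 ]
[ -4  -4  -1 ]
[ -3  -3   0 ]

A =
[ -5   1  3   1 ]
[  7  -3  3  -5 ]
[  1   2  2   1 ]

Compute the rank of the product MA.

First compute MA:
[[-42,  24, -20,  36],
 [-15,   9,   7,   9],
 [ -9,   6, -26,  15],
 [ -6,   6, -18,  12]]
Now row reduce the product.
R2 ← R2 − (5/14)·R1: [0, 3/7, 99/7, -27/7]
R3 ← R3 − (3/14)·R1: [0, 6/7, -152/7, 51/7]
R4 ← R4 − (1/7)·R1: [0, 18/7, -106/7, 48/7]
R3 ← R3 − (2)·R2: [0, 0, -50, 15]
R4 ← R4 − (6)·R2: [0, 0, -100, 30]
R4 ← R4 − (2)·R3: [0, 0, 0, 0]
3 nonzero rows, so rank(MA) = 3.

3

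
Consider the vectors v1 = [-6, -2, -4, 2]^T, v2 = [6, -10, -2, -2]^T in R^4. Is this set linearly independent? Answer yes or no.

Form the matrix with these vectors as rows and row reduce.
R2 ← R2 + R1: [0, -12, -6, 0]
2 nonzero rows, so the 2 vectors span a space of dimension 2.
Since 2 = 2, the vectors are linearly independent.

yes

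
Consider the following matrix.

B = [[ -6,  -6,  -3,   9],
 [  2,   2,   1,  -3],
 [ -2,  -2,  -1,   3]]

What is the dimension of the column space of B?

Row reduce to echelon form.
R2 ← R2 + (1/3)·R1: [0, 0, 0, 0]
R3 ← R3 − (1/3)·R1: [0, 0, 0, 0]
Echelon form has 1 nonzero row, so rank(B) = 1.
The column space has dimension equal to the rank: 1.

1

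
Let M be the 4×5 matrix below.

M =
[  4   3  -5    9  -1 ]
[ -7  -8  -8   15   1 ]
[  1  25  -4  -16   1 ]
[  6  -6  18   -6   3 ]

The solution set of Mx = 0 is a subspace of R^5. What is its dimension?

1

Row reduce to echelon form.
R2 ← R2 + (7/4)·R1: [0, -11/4, -67/4, 123/4, -3/4]
R3 ← R3 − (1/4)·R1: [0, 97/4, -11/4, -73/4, 5/4]
R4 ← R4 − (3/2)·R1: [0, -21/2, 51/2, -39/2, 9/2]
R3 ← R3 + (97/11)·R2: [0, 0, -1655/11, 2782/11, -59/11]
R4 ← R4 − (42/11)·R2: [0, 0, 984/11, -1506/11, 81/11]
R4 ← R4 + (984/1655)·R3: [0, 0, 0, 22278/1655, 6909/1655]
4 nonzero rows, so rank(M) = 4.
M has 5 columns; by rank–nullity, nullity = 5 − 4 = 1.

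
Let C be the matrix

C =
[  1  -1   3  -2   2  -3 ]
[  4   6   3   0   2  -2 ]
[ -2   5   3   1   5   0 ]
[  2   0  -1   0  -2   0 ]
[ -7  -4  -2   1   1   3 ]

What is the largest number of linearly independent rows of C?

3

Row reduce to echelon form.
R2 ← R2 − (4)·R1: [0, 10, -9, 8, -6, 10]
R3 ← R3 + (2)·R1: [0, 3, 9, -3, 9, -6]
R4 ← R4 − (2)·R1: [0, 2, -7, 4, -6, 6]
R5 ← R5 + (7)·R1: [0, -11, 19, -13, 15, -18]
R3 ← R3 − (3/10)·R2: [0, 0, 117/10, -27/5, 54/5, -9]
R4 ← R4 − (1/5)·R2: [0, 0, -26/5, 12/5, -24/5, 4]
R5 ← R5 + (11/10)·R2: [0, 0, 91/10, -21/5, 42/5, -7]
R4 ← R4 + (4/9)·R3: [0, 0, 0, 0, 0, 0]
R5 ← R5 − (7/9)·R3: [0, 0, 0, 0, 0, 0]
Echelon form has 3 nonzero rows, so rank(C) = 3.
The rank gives the maximum number of linearly independent rows: 3.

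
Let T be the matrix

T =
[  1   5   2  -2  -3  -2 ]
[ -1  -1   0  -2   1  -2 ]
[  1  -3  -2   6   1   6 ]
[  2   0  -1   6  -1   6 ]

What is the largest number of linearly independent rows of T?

Row reduce to echelon form.
R2 ← R2 + R1: [0, 4, 2, -4, -2, -4]
R3 ← R3 − R1: [0, -8, -4, 8, 4, 8]
R4 ← R4 − (2)·R1: [0, -10, -5, 10, 5, 10]
R3 ← R3 + (2)·R2: [0, 0, 0, 0, 0, 0]
R4 ← R4 + (5/2)·R2: [0, 0, 0, 0, 0, 0]
Echelon form has 2 nonzero rows, so rank(T) = 2.
The rank gives the maximum number of linearly independent rows: 2.

2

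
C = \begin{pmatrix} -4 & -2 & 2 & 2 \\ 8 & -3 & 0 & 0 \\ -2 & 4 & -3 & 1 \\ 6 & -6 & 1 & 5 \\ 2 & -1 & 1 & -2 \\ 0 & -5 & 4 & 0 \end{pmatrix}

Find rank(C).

Row reduce to echelon form.
R2 ← R2 + (2)·R1: [0, -7, 4, 4]
R3 ← R3 − (1/2)·R1: [0, 5, -4, 0]
R4 ← R4 + (3/2)·R1: [0, -9, 4, 8]
R5 ← R5 + (1/2)·R1: [0, -2, 2, -1]
R3 ← R3 + (5/7)·R2: [0, 0, -8/7, 20/7]
R4 ← R4 − (9/7)·R2: [0, 0, -8/7, 20/7]
R5 ← R5 − (2/7)·R2: [0, 0, 6/7, -15/7]
R6 ← R6 − (5/7)·R2: [0, 0, 8/7, -20/7]
R4 ← R4 − R3: [0, 0, 0, 0]
R5 ← R5 + (3/4)·R3: [0, 0, 0, 0]
R6 ← R6 + R3: [0, 0, 0, 0]
Echelon form has 3 nonzero rows, so rank(C) = 3.

3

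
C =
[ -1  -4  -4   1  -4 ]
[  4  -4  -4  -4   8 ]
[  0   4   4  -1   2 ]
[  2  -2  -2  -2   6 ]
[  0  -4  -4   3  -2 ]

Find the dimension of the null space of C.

Row reduce to echelon form.
R2 ← R2 + (4)·R1: [0, -20, -20, 0, -8]
R4 ← R4 + (2)·R1: [0, -10, -10, 0, -2]
R3 ← R3 + (1/5)·R2: [0, 0, 0, -1, 2/5]
R4 ← R4 − (1/2)·R2: [0, 0, 0, 0, 2]
R5 ← R5 − (1/5)·R2: [0, 0, 0, 3, -2/5]
R5 ← R5 + (3)·R3: [0, 0, 0, 0, 4/5]
R5 ← R5 − (2/5)·R4: [0, 0, 0, 0, 0]
4 nonzero rows, so rank(C) = 4.
C has 5 columns; by rank–nullity, nullity = 5 − 4 = 1.

1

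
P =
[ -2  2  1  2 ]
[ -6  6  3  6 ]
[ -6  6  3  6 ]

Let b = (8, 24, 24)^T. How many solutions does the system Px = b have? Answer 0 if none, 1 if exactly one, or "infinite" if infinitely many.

Row reduce the augmented matrix [P | b].
R2 ← R2 − (3)·R1: [0, 0, 0, 0, 0]
R3 ← R3 − (3)·R1: [0, 0, 0, 0, 0]
The echelon form has 1 nonzero rows, and every pivot lies in the first 4 columns, so rank(P) = rank([P|b]) = 1.
The system is consistent.
rank = 1 < 4 unknowns, so there are infinitely many solutions.

infinite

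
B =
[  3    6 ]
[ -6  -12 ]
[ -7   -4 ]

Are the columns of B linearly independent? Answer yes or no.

yes

Row reduce B to echelon form.
R2 ← R2 + (2)·R1: [0, 0]
R3 ← R3 + (7/3)·R1: [0, 10]
Swap R2 ↔ R3
2 pivots among 2 columns.
Every column is a pivot column, so the columns are linearly independent.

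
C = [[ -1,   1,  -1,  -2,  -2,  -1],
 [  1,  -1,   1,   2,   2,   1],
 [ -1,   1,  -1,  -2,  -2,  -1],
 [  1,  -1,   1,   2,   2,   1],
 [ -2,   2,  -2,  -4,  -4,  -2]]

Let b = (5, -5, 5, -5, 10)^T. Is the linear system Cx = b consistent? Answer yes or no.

Row reduce the augmented matrix [C | b].
R2 ← R2 + R1: [0, 0, 0, 0, 0, 0, 0]
R3 ← R3 − R1: [0, 0, 0, 0, 0, 0, 0]
R4 ← R4 + R1: [0, 0, 0, 0, 0, 0, 0]
R5 ← R5 − (2)·R1: [0, 0, 0, 0, 0, 0, 0]
The echelon form has 1 nonzero rows, and every pivot lies in the first 6 columns, so rank(C) = rank([C|b]) = 1.
The system is consistent.

yes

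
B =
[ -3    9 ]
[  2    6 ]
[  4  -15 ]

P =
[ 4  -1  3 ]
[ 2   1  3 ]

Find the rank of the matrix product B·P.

First compute BP:
[[  6,  12,  18],
 [ 20,   4,  24],
 [-14, -19, -33]]
Now row reduce the product.
R2 ← R2 − (10/3)·R1: [0, -36, -36]
R3 ← R3 + (7/3)·R1: [0, 9, 9]
R3 ← R3 + (1/4)·R2: [0, 0, 0]
2 nonzero rows, so rank(BP) = 2.

2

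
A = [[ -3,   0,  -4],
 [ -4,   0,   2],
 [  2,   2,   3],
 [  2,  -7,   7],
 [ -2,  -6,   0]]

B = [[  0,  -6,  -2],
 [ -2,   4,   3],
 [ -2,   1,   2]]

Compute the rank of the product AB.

2

First compute AB:
[[  8,  14,  -2],
 [ -4,  26,  12],
 [-10,  -1,   8],
 [  0, -33, -11],
 [ 12, -12, -14]]
Now row reduce the product.
R2 ← R2 + (1/2)·R1: [0, 33, 11]
R3 ← R3 + (5/4)·R1: [0, 33/2, 11/2]
R5 ← R5 − (3/2)·R1: [0, -33, -11]
R3 ← R3 − (1/2)·R2: [0, 0, 0]
R4 ← R4 + R2: [0, 0, 0]
R5 ← R5 + R2: [0, 0, 0]
2 nonzero rows, so rank(AB) = 2.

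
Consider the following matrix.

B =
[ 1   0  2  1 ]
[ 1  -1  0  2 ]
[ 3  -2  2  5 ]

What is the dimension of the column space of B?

2

Row reduce to echelon form.
R2 ← R2 − R1: [0, -1, -2, 1]
R3 ← R3 − (3)·R1: [0, -2, -4, 2]
R3 ← R3 − (2)·R2: [0, 0, 0, 0]
Echelon form has 2 nonzero rows, so rank(B) = 2.
The column space has dimension equal to the rank: 2.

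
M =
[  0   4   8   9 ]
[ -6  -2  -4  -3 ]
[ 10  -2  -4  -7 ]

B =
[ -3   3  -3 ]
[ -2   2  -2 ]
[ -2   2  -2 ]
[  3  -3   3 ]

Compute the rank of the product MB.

First compute MB:
[[  3,  -3,   3],
 [ 21, -21,  21],
 [-39,  39, -39]]
Now row reduce the product.
R2 ← R2 − (7)·R1: [0, 0, 0]
R3 ← R3 + (13)·R1: [0, 0, 0]
1 nonzero row, so rank(MB) = 1.

1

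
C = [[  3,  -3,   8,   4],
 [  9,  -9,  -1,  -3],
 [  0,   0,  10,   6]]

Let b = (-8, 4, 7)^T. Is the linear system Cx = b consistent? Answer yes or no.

Row reduce the augmented matrix [C | b].
R2 ← R2 − (3)·R1: [0, 0, -25, -15, 28]
R3 ← R3 + (2/5)·R2: [0, 0, 0, 0, 91/5]
The echelon form has 3 nonzero rows; the last pivot sits in the augmented column, so rank(C) = 2 but rank([C|b]) = 3.
Since the ranks differ, the system is inconsistent.

no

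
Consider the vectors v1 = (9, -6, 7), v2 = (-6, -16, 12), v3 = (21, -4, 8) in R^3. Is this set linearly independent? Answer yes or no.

no

Form the matrix with these vectors as rows and row reduce.
R2 ← R2 + (2/3)·R1: [0, -20, 50/3]
R3 ← R3 − (7/3)·R1: [0, 10, -25/3]
R3 ← R3 + (1/2)·R2: [0, 0, 0]
2 nonzero rows, so the 3 vectors span a space of dimension 2.
Since 2 < 3, the vectors are linearly dependent.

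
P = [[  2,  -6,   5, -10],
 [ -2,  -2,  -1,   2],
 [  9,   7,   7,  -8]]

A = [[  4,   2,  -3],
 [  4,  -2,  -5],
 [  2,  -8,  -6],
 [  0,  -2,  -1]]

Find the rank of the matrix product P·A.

First compute PA:
[[ -6,  -4,   4],
 [-18,   4,  20],
 [ 78, -36, -96]]
Now row reduce the product.
R2 ← R2 − (3)·R1: [0, 16, 8]
R3 ← R3 + (13)·R1: [0, -88, -44]
R3 ← R3 + (11/2)·R2: [0, 0, 0]
2 nonzero rows, so rank(PA) = 2.

2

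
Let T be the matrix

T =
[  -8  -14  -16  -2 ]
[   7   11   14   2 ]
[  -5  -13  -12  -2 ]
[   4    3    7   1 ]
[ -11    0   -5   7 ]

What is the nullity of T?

1

Row reduce to echelon form.
R2 ← R2 + (7/8)·R1: [0, -5/4, 0, 1/4]
R3 ← R3 − (5/8)·R1: [0, -17/4, -2, -3/4]
R4 ← R4 + (1/2)·R1: [0, -4, -1, 0]
R5 ← R5 − (11/8)·R1: [0, 77/4, 17, 39/4]
R3 ← R3 − (17/5)·R2: [0, 0, -2, -8/5]
R4 ← R4 − (16/5)·R2: [0, 0, -1, -4/5]
R5 ← R5 + (77/5)·R2: [0, 0, 17, 68/5]
R4 ← R4 − (1/2)·R3: [0, 0, 0, 0]
R5 ← R5 + (17/2)·R3: [0, 0, 0, 0]
3 nonzero rows, so rank(T) = 3.
T has 4 columns; by rank–nullity, nullity = 4 − 3 = 1.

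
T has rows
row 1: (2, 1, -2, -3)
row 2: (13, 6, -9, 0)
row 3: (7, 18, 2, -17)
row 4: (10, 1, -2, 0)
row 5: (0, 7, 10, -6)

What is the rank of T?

Row reduce to echelon form.
R2 ← R2 − (13/2)·R1: [0, -1/2, 4, 39/2]
R3 ← R3 − (7/2)·R1: [0, 29/2, 9, -13/2]
R4 ← R4 − (5)·R1: [0, -4, 8, 15]
R3 ← R3 + (29)·R2: [0, 0, 125, 559]
R4 ← R4 − (8)·R2: [0, 0, -24, -141]
R5 ← R5 + (14)·R2: [0, 0, 66, 267]
R4 ← R4 + (24/125)·R3: [0, 0, 0, -4209/125]
R5 ← R5 − (66/125)·R3: [0, 0, 0, -3519/125]
R5 ← R5 − (51/61)·R4: [0, 0, 0, 0]
Echelon form has 4 nonzero rows, so rank(T) = 4.

4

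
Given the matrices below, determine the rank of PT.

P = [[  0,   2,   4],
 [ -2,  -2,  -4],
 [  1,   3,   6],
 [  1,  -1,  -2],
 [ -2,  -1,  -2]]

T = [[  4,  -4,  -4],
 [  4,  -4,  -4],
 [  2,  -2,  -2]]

First compute PT:
[[ 16, -16, -16],
 [-24,  24,  24],
 [ 28, -28, -28],
 [ -4,   4,   4],
 [-16,  16,  16]]
Now row reduce the product.
R2 ← R2 + (3/2)·R1: [0, 0, 0]
R3 ← R3 − (7/4)·R1: [0, 0, 0]
R4 ← R4 + (1/4)·R1: [0, 0, 0]
R5 ← R5 + R1: [0, 0, 0]
1 nonzero row, so rank(PT) = 1.

1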